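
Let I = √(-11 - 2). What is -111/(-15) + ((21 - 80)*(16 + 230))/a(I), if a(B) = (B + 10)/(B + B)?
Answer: -1882639/565 - 290280*I*√13/113 ≈ -3332.1 - 9262.1*I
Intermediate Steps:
I = I*√13 (I = √(-13) = I*√13 ≈ 3.6056*I)
a(B) = (10 + B)/(2*B) (a(B) = (10 + B)/((2*B)) = (10 + B)*(1/(2*B)) = (10 + B)/(2*B))
-111/(-15) + ((21 - 80)*(16 + 230))/a(I) = -111/(-15) + ((21 - 80)*(16 + 230))/(((10 + I*√13)/(2*((I*√13))))) = -111*(-1/15) + (-59*246)/(((-I*√13/13)*(10 + I*√13)/2)) = 37/5 - 14514*2*I*√13/(10 + I*√13) = 37/5 - 29028*I*√13/(10 + I*√13)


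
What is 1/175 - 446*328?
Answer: -25600399/175 ≈ -1.4629e+5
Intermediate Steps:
1/175 - 446*328 = 1/175 - 146288 = -25600399/175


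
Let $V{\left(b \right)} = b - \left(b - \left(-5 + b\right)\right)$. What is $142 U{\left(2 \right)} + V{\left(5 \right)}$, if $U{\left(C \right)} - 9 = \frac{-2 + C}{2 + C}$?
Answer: $1278$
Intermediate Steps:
$U{\left(C \right)} = 9 + \frac{-2 + C}{2 + C}$
$V{\left(b \right)} = -5 + b$ ($V{\left(b \right)} = b - \left(b - \left(-5 + b\right)\right) = b - 5 = -5 + b$)
$142 U{\left(2 \right)} + V{\left(5 \right)} = 142 \frac{2 \left(8 + 5 \cdot 2\right)}{2 + 2} + \left(-5 + 5\right) = 142 \frac{2 \left(8 + 10\right)}{4} + 0 = 142 \cdot 2 \cdot \frac{1}{4} \cdot 18 + 0 = 142 \cdot 9 + 0 = 1278 + 0 = 1278$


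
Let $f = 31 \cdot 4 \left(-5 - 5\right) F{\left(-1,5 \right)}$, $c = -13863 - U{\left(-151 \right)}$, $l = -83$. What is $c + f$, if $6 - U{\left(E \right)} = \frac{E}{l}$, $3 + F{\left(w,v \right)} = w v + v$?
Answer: $- \frac{842216}{83} \approx -10147.0$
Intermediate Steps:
$F{\left(w,v \right)} = -3 + v + v w$ ($F{\left(w,v \right)} = -3 + \left(w v + v\right) = -3 + \left(v w + v\right) = -3 + \left(v + v w\right) = -3 + v + v w$)
$U{\left(E \right)} = 6 + \frac{E}{83}$ ($U{\left(E \right)} = 6 - \frac{E}{-83} = 6 - E \left(- \frac{1}{83}\right) = 6 - - \frac{E}{83} = 6 + \frac{E}{83}$)
$c = - \frac{1150976}{83}$ ($c = -13863 - \left(6 + \frac{1}{83} \left(-151\right)\right) = -13863 - \left(6 - \frac{151}{83}\right) = -13863 - \frac{347}{83} = - \frac{1150976}{83} \approx -13867.0$)
$f = 3720$ ($f = 31 \cdot 4 \left(-5 - 5\right) \left(-3 + 5 + 5 \left(-1\right)\right) = 31 \cdot 4 \left(-10\right) \left(-3 + 5 - 5\right) = 31 \left(-40\right) \left(-3\right) = \left(-1240\right) \left(-3\right) = 3720$)
$c + f = - \frac{1150976}{83} + 3720 = - \frac{842216}{83}$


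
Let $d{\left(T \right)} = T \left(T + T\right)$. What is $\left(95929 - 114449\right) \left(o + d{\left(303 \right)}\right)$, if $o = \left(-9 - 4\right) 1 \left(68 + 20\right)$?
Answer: $-3379418480$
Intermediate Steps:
$o = -1144$ ($o = \left(-13\right) 1 \cdot 88 = \left(-13\right) 88 = -1144$)
$d{\left(T \right)} = 2 T^{2}$ ($d{\left(T \right)} = T 2 T = 2 T^{2}$)
$\left(95929 - 114449\right) \left(o + d{\left(303 \right)}\right) = \left(95929 - 114449\right) \left(-1144 + 2 \cdot 303^{2}\right) = - 18520 \left(-1144 + 2 \cdot 91809\right) = - 18520 \left(-1144 + 183618\right) = \left(-18520\right) 182474 = -3379418480$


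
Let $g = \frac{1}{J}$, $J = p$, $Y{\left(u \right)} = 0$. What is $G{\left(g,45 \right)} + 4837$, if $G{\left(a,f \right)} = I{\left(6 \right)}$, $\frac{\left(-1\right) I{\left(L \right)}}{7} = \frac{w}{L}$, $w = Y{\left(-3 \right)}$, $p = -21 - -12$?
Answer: $4837$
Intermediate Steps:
$p = -9$ ($p = -21 + 12 = -9$)
$J = -9$
$w = 0$
$g = - \frac{1}{9}$ ($g = \frac{1}{-9} = - \frac{1}{9} \approx -0.11111$)
$I{\left(L \right)} = 0$ ($I{\left(L \right)} = - 7 \frac{0}{L} = \left(-7\right) 0 = 0$)
$G{\left(a,f \right)} = 0$
$G{\left(g,45 \right)} + 4837 = 0 + 4837 = 4837$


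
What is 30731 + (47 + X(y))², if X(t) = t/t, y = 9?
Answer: 33035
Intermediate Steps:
X(t) = 1
30731 + (47 + X(y))² = 30731 + (47 + 1)² = 30731 + 48² = 30731 + 2304 = 33035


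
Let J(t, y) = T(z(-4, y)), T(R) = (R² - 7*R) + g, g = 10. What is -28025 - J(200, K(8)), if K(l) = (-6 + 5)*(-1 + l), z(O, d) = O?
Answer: -28079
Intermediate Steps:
K(l) = 1 - l (K(l) = -(-1 + l) = 1 - l)
T(R) = 10 + R² - 7*R (T(R) = (R² - 7*R) + 10 = 10 + R² - 7*R)
J(t, y) = 54 (J(t, y) = 10 + (-4)² - 7*(-4) = 10 + 16 + 28 = 54)
-28025 - J(200, K(8)) = -28025 - 1*54 = -28025 - 54 = -28079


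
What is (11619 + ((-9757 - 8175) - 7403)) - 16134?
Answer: -29850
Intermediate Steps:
(11619 + ((-9757 - 8175) - 7403)) - 16134 = (11619 + (-17932 - 7403)) - 16134 = (11619 - 25335) - 16134 = -13716 - 16134 = -29850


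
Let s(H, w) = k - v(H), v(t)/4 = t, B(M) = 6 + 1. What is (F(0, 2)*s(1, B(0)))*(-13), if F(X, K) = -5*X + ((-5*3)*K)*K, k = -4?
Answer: -6240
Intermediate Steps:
B(M) = 7
v(t) = 4*t
s(H, w) = -4 - 4*H
F(X, K) = -15*K² - 5*X (F(X, K) = -5*X + (-15*K)*K = -5*X - 15*K² = -15*K² - 5*X)
(F(0, 2)*s(1, B(0)))*(-13) = ((-15*2² - 5*0)*(-4 - 4*1))*(-13) = ((-15*4 + 0)*(-4 - 4))*(-13) = ((-60 + 0)*(-8))*(-13) = -60*(-8)*(-13) = 480*(-13) = -6240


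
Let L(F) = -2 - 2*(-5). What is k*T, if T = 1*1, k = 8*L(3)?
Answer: 64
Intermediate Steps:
L(F) = 8 (L(F) = -2 + 10 = 8)
k = 64 (k = 8*8 = 64)
T = 1
k*T = 64*1 = 64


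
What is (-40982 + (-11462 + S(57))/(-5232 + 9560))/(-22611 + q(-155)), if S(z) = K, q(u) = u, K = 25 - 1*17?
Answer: 88690775/49265624 ≈ 1.8003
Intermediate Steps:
K = 8 (K = 25 - 17 = 8)
S(z) = 8
(-40982 + (-11462 + S(57))/(-5232 + 9560))/(-22611 + q(-155)) = (-40982 + (-11462 + 8)/(-5232 + 9560))/(-22611 - 155) = (-40982 - 11454/4328)/(-22766) = (-40982 - 11454*1/4328)*(-1/22766) = (-40982 - 5727/2164)*(-1/22766) = -88690775/2164*(-1/22766) = 88690775/49265624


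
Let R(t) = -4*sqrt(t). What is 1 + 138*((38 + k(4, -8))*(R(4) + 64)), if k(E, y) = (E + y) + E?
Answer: 293665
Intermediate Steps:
k(E, y) = y + 2*E
1 + 138*((38 + k(4, -8))*(R(4) + 64)) = 1 + 138*((38 + (-8 + 2*4))*(-4*sqrt(4) + 64)) = 1 + 138*((38 + (-8 + 8))*(-4*2 + 64)) = 1 + 138*((38 + 0)*(-8 + 64)) = 1 + 138*(38*56) = 1 + 138*2128 = 1 + 293664 = 293665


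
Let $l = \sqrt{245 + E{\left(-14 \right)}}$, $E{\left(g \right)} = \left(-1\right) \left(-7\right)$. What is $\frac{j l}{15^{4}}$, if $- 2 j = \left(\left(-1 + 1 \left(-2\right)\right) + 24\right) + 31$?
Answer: $- \frac{52 \sqrt{7}}{16875} \approx -0.0081528$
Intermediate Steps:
$E{\left(g \right)} = 7$
$l = 6 \sqrt{7}$ ($l = \sqrt{245 + 7} = \sqrt{252} = 6 \sqrt{7} \approx 15.875$)
$j = -26$ ($j = - \frac{\left(\left(-1 + 1 \left(-2\right)\right) + 24\right) + 31}{2} = - \frac{\left(\left(-1 - 2\right) + 24\right) + 31}{2} = - \frac{\left(-3 + 24\right) + 31}{2} = - \frac{21 + 31}{2} = \left(- \frac{1}{2}\right) 52 = -26$)
$\frac{j l}{15^{4}} = \frac{\left(-26\right) 6 \sqrt{7}}{15^{4}} = \frac{\left(-156\right) \sqrt{7}}{50625} = - 156 \sqrt{7} \cdot \frac{1}{50625} = - \frac{52 \sqrt{7}}{16875}$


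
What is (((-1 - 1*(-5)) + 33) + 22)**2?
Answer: 3481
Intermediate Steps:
(((-1 - 1*(-5)) + 33) + 22)**2 = (((-1 + 5) + 33) + 22)**2 = ((4 + 33) + 22)**2 = (37 + 22)**2 = 59**2 = 3481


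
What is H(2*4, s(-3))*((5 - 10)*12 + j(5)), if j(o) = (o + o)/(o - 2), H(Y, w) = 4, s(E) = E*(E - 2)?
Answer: -680/3 ≈ -226.67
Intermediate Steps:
s(E) = E*(-2 + E)
j(o) = 2*o/(-2 + o) (j(o) = (2*o)/(-2 + o) = 2*o/(-2 + o))
H(2*4, s(-3))*((5 - 10)*12 + j(5)) = 4*((5 - 10)*12 + 2*5/(-2 + 5)) = 4*(-5*12 + 2*5/3) = 4*(-60 + 2*5*(1/3)) = 4*(-60 + 10/3) = 4*(-170/3) = -680/3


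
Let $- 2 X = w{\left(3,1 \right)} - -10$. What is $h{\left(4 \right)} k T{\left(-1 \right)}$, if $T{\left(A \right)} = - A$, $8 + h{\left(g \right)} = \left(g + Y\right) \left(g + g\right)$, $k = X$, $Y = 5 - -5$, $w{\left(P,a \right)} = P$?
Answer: $-676$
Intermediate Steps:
$X = - \frac{13}{2}$ ($X = - \frac{3 - -10}{2} = - \frac{3 + 10}{2} = \left(- \frac{1}{2}\right) 13 = - \frac{13}{2} \approx -6.5$)
$Y = 10$ ($Y = 5 + 5 = 10$)
$k = - \frac{13}{2} \approx -6.5$
$h{\left(g \right)} = -8 + 2 g \left(10 + g\right)$ ($h{\left(g \right)} = -8 + \left(g + 10\right) \left(g + g\right) = -8 + \left(10 + g\right) 2 g = -8 + 2 g \left(10 + g\right)$)
$h{\left(4 \right)} k T{\left(-1 \right)} = \left(-8 + 2 \cdot 4^{2} + 20 \cdot 4\right) \left(- \frac{13}{2}\right) \left(\left(-1\right) \left(-1\right)\right) = \left(-8 + 2 \cdot 16 + 80\right) \left(- \frac{13}{2}\right) 1 = \left(-8 + 32 + 80\right) \left(- \frac{13}{2}\right) 1 = 104 \left(- \frac{13}{2}\right) 1 = \left(-676\right) 1 = -676$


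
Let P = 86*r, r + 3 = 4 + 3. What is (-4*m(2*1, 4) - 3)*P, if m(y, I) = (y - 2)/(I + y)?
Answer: -1032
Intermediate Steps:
m(y, I) = (-2 + y)/(I + y)
r = 4 (r = -3 + (4 + 3) = -3 + 7 = 4)
P = 344 (P = 86*4 = 344)
(-4*m(2*1, 4) - 3)*P = (-4*(-2 + 2*1)/(4 + 2*1) - 3)*344 = (-4*(-2 + 2)/(4 + 2) - 3)*344 = (-4*0/6 - 3)*344 = (-2*0/3 - 3)*344 = (-4*0 - 3)*344 = (0 - 3)*344 = -3*344 = -1032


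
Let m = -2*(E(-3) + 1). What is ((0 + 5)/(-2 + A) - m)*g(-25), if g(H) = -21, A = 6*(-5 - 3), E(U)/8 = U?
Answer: 9681/10 ≈ 968.10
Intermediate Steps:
E(U) = 8*U
A = -48 (A = 6*(-8) = -48)
m = 46 (m = -2*(8*(-3) + 1) = -2*(-24 + 1) = -2*(-23) = 46)
((0 + 5)/(-2 + A) - m)*g(-25) = ((0 + 5)/(-2 - 48) - 1*46)*(-21) = (5/(-50) - 46)*(-21) = (5*(-1/50) - 46)*(-21) = (-⅒ - 46)*(-21) = -461/10*(-21) = 9681/10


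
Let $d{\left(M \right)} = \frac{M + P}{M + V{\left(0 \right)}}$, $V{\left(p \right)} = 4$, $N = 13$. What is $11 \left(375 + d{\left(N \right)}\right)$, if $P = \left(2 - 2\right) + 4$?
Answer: $4136$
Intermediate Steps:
$P = 4$ ($P = 0 + 4 = 4$)
$d{\left(M \right)} = 1$ ($d{\left(M \right)} = \frac{M + 4}{M + 4} = \frac{4 + M}{4 + M} = 1$)
$11 \left(375 + d{\left(N \right)}\right) = 11 \left(375 + 1\right) = 11 \cdot 376 = 4136$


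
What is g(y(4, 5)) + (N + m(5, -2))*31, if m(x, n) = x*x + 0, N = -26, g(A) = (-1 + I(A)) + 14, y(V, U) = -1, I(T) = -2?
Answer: -20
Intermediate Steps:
g(A) = 11 (g(A) = (-1 - 2) + 14 = -3 + 14 = 11)
m(x, n) = x**2 (m(x, n) = x**2 + 0 = x**2)
g(y(4, 5)) + (N + m(5, -2))*31 = 11 + (-26 + 5**2)*31 = 11 + (-26 + 25)*31 = 11 - 1*31 = 11 - 31 = -20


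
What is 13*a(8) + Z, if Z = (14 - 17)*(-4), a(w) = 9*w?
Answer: 948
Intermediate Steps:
Z = 12 (Z = -3*(-4) = 12)
13*a(8) + Z = 13*(9*8) + 12 = 13*72 + 12 = 936 + 12 = 948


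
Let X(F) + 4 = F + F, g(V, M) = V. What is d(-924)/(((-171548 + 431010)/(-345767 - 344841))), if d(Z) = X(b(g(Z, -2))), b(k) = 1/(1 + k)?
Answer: 1275552976/119741713 ≈ 10.653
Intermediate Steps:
X(F) = -4 + 2*F (X(F) = -4 + (F + F) = -4 + 2*F)
d(Z) = -4 + 2/(1 + Z)
d(-924)/(((-171548 + 431010)/(-345767 - 344841))) = (2*(-1 - 2*(-924))/(1 - 924))/(((-171548 + 431010)/(-345767 - 344841))) = (2*(-1 + 1848)/(-923))/((259462/(-690608))) = (2*(-1/923)*1847)/((259462*(-1/690608))) = -3694/(923*(-129731/345304)) = -3694/923*(-345304/129731) = 1275552976/119741713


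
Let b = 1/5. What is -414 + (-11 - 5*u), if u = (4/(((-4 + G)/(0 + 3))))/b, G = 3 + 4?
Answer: -525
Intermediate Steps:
G = 7
b = ⅕ ≈ 0.20000
u = 20 (u = (4/(((-4 + 7)/(0 + 3))))/(⅕) = (4/((3/3)))*5 = (4/((3*(⅓))))*5 = (4/1)*5 = (4*1)*5 = 4*5 = 20)
-414 + (-11 - 5*u) = -414 + (-11 - 5*20) = -414 + (-11 - 100) = -414 - 111 = -525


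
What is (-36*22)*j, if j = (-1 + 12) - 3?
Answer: -6336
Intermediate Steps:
j = 8 (j = 11 - 3 = 8)
(-36*22)*j = -36*22*8 = -792*8 = -6336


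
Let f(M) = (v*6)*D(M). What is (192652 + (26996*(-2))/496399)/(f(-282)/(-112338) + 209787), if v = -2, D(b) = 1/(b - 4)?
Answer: 128022308403903342/139409044163741329 ≈ 0.91832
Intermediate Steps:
D(b) = 1/(-4 + b)
f(M) = -12/(-4 + M) (f(M) = (-2*6)/(-4 + M) = -12/(-4 + M))
(192652 + (26996*(-2))/496399)/(f(-282)/(-112338) + 209787) = (192652 + (26996*(-2))/496399)/(-12/(-4 - 282)/(-112338) + 209787) = (192652 - 53992*1/496399)/(-12/(-286)*(-1/112338) + 209787) = (192652 - 53992/496399)/(-12*(-1/286)*(-1/112338) + 209787) = 95632206156/(496399*((6/143)*(-1/112338) + 209787)) = 95632206156/(496399*(-1/2677389 + 209787)) = 95632206156/(496399*(561681406142/2677389)) = (95632206156/496399)*(2677389/561681406142) = 128022308403903342/139409044163741329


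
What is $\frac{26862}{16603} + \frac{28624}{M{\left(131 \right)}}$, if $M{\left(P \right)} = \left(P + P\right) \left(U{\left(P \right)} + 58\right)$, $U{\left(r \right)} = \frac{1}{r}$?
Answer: $\frac{441746474}{126166197} \approx 3.5013$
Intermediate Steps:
$M{\left(P \right)} = 2 P \left(58 + \frac{1}{P}\right)$ ($M{\left(P \right)} = \left(P + P\right) \left(\frac{1}{P} + 58\right) = 2 P \left(58 + \frac{1}{P}\right)$)
$\frac{26862}{16603} + \frac{28624}{M{\left(131 \right)}} = \frac{26862}{16603} + \frac{28624}{2 + 116 \cdot 131} = 26862 \cdot \frac{1}{16603} + \frac{28624}{2 + 15196} = \frac{26862}{16603} + \frac{28624}{15198} = \frac{26862}{16603} + 28624 \cdot \frac{1}{15198} = \frac{26862}{16603} + \frac{14312}{7599} = \frac{441746474}{126166197}$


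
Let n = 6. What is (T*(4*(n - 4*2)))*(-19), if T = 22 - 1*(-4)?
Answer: 3952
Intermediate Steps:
T = 26 (T = 22 + 4 = 26)
(T*(4*(n - 4*2)))*(-19) = (26*(4*(6 - 4*2)))*(-19) = (26*(4*(6 - 8)))*(-19) = (26*(4*(-2)))*(-19) = (26*(-8))*(-19) = -208*(-19) = 3952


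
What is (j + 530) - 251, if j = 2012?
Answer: 2291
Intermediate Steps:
(j + 530) - 251 = (2012 + 530) - 251 = 2542 - 251 = 2291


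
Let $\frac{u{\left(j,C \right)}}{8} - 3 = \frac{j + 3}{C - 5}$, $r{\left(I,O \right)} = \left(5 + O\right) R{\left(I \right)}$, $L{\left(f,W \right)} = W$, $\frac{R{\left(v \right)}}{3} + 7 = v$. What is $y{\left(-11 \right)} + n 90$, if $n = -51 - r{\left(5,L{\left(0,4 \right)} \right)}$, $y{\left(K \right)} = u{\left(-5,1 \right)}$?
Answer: $298$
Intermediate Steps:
$R{\left(v \right)} = -21 + 3 v$
$r{\left(I,O \right)} = \left(-21 + 3 I\right) \left(5 + O\right)$ ($r{\left(I,O \right)} = \left(5 + O\right) \left(-21 + 3 I\right) = \left(-21 + 3 I\right) \left(5 + O\right)$)
$u{\left(j,C \right)} = 24 + \frac{8 \left(3 + j\right)}{-5 + C}$ ($u{\left(j,C \right)} = 24 + 8 \frac{j + 3}{C - 5} = 24 + 8 \frac{3 + j}{-5 + C} = 24 + \frac{8 \left(3 + j\right)}{-5 + C}$)
$y{\left(K \right)} = 28$ ($y{\left(K \right)} = \frac{8 \left(-12 - 5 + 3 \cdot 1\right)}{-5 + 1} = \frac{8 \left(-12 - 5 + 3\right)}{-4} = 8 \left(- \frac{1}{4}\right) \left(-14\right) = 28$)
$n = 3$ ($n = -51 - 3 \left(-7 + 5\right) \left(5 + 4\right) = -51 - 3 \left(-2\right) 9 = -51 - -54 = -51 + 54 = 3$)
$y{\left(-11 \right)} + n 90 = 28 + 3 \cdot 90 = 28 + 270 = 298$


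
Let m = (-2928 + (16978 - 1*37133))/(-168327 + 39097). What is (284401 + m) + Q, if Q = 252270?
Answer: 69354016413/129230 ≈ 5.3667e+5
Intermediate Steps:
m = 23083/129230 (m = (-2928 + (16978 - 37133))/(-129230) = (-2928 - 20155)*(-1/129230) = -23083*(-1/129230) = 23083/129230 ≈ 0.17862)
(284401 + m) + Q = (284401 + 23083/129230) + 252270 = 36753164313/129230 + 252270 = 69354016413/129230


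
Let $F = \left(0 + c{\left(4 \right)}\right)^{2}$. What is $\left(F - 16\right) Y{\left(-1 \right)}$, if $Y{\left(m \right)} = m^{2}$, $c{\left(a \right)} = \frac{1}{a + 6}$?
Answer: $- \frac{1599}{100} \approx -15.99$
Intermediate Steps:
$c{\left(a \right)} = \frac{1}{6 + a}$
$F = \frac{1}{100}$ ($F = \left(0 + \frac{1}{6 + 4}\right)^{2} = \left(0 + \frac{1}{10}\right)^{2} = \left(\frac{1}{10}\right)^{2} = \frac{1}{100} \approx 0.01$)
$\left(F - 16\right) Y{\left(-1 \right)} = \left(\frac{1}{100} - 16\right) \left(-1\right)^{2} = \left(- \frac{1599}{100}\right) 1 = - \frac{1599}{100}$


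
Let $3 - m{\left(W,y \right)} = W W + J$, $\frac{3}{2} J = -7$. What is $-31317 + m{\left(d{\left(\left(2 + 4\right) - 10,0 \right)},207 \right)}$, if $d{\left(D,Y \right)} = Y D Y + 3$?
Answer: $- \frac{93955}{3} \approx -31318.0$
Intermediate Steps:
$J = - \frac{14}{3}$ ($J = \frac{2}{3} \left(-7\right) = - \frac{14}{3} \approx -4.6667$)
$d{\left(D,Y \right)} = 3 + D Y^{2}$ ($d{\left(D,Y \right)} = D Y Y + 3 = D Y^{2} + 3 = 3 + D Y^{2}$)
$m{\left(W,y \right)} = \frac{23}{3} - W^{2}$ ($m{\left(W,y \right)} = 3 - \left(W W - \frac{14}{3}\right) = 3 - \left(W^{2} - \frac{14}{3}\right) = 3 - \left(- \frac{14}{3} + W^{2}\right) = \frac{23}{3} - W^{2}$)
$-31317 + m{\left(d{\left(\left(2 + 4\right) - 10,0 \right)},207 \right)} = -31317 + \left(\frac{23}{3} - \left(3 + \left(\left(2 + 4\right) - 10\right) 0^{2}\right)^{2}\right) = -31317 + \left(\frac{23}{3} - \left(3 + \left(6 - 10\right) 0\right)^{2}\right) = -31317 + \left(\frac{23}{3} - \left(3 - 0\right)^{2}\right) = -31317 + \left(\frac{23}{3} - \left(3 + 0\right)^{2}\right) = -31317 + \left(\frac{23}{3} - 3^{2}\right) = -31317 + \left(\frac{23}{3} - 9\right) = -31317 - \frac{4}{3} = - \frac{93955}{3}$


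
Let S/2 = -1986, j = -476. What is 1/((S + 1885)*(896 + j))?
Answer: -1/876540 ≈ -1.1408e-6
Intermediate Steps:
S = -3972 (S = 2*(-1986) = -3972)
1/((S + 1885)*(896 + j)) = 1/((-3972 + 1885)*(896 - 476)) = 1/(-2087*420) = 1/(-876540) = -1/876540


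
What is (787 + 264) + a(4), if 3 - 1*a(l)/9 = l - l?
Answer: 1078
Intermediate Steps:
a(l) = 27 (a(l) = 27 - 9*(l - l) = 27 - 9*0 = 27 + 0 = 27)
(787 + 264) + a(4) = (787 + 264) + 27 = 1051 + 27 = 1078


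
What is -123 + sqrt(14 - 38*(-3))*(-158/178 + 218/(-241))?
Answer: -123 - 307528*sqrt(2)/21449 ≈ -143.28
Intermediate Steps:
-123 + sqrt(14 - 38*(-3))*(-158/178 + 218/(-241)) = -123 + sqrt(14 + 114)*(-158*1/178 + 218*(-1/241)) = -123 + sqrt(128)*(-79/89 - 218/241) = -123 + (8*sqrt(2))*(-38441/21449) = -123 - 307528*sqrt(2)/21449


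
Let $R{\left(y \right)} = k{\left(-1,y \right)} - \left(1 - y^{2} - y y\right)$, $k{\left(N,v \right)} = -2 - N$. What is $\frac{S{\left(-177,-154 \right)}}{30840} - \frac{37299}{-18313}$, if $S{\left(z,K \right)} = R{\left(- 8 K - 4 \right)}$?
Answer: $\frac{9396947753}{94128820} \approx 99.831$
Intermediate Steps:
$R{\left(y \right)} = -2 + 2 y^{2}$ ($R{\left(y \right)} = \left(-2 - -1\right) - \left(1 - y^{2} - y y\right) = \left(-2 + 1\right) + \left(\left(y^{2} + y^{2}\right) - 1\right) = -1 + \left(2 y^{2} - 1\right) = -1 + \left(-1 + 2 y^{2}\right) = -2 + 2 y^{2}$)
$S{\left(z,K \right)} = -2 + 2 \left(-4 - 8 K\right)^{2}$ ($S{\left(z,K \right)} = -2 + 2 \left(- 8 K - 4\right)^{2} = -2 + 2 \left(-4 - 8 K\right)^{2}$)
$\frac{S{\left(-177,-154 \right)}}{30840} - \frac{37299}{-18313} = \frac{30 + 128 \left(-154\right) + 128 \left(-154\right)^{2}}{30840} - \frac{37299}{-18313} = \left(30 - 19712 + 128 \cdot 23716\right) \frac{1}{30840} - - \frac{37299}{18313} = \left(30 - 19712 + 3035648\right) \frac{1}{30840} + \frac{37299}{18313} = 3015966 \cdot \frac{1}{30840} + \frac{37299}{18313} = \frac{502661}{5140} + \frac{37299}{18313} = \frac{9396947753}{94128820}$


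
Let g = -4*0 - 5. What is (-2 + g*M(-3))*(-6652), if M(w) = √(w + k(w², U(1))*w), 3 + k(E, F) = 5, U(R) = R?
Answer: 13304 + 99780*I ≈ 13304.0 + 99780.0*I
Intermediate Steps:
k(E, F) = 2 (k(E, F) = -3 + 5 = 2)
g = -5 (g = 0 - 5 = -5)
M(w) = √3*√w (M(w) = √(w + 2*w) = √(3*w) = √3*√w)
(-2 + g*M(-3))*(-6652) = (-2 - 5*√3*√(-3))*(-6652) = (-2 - 5*√3*I*√3)*(-6652) = (-2 - 15*I)*(-6652) = 13304 + 99780*I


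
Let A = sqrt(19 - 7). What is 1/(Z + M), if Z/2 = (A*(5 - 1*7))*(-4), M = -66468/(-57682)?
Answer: -4379/11669066 + 182408*sqrt(3)/17503599 ≈ 0.017675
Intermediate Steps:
M = 174/151 (M = -66468*(-1/57682) = 174/151 ≈ 1.1523)
A = 2*sqrt(3) (A = sqrt(12) = 2*sqrt(3) ≈ 3.4641)
Z = 32*sqrt(3) (Z = 2*(((2*sqrt(3))*(5 - 1*7))*(-4)) = 2*(((2*sqrt(3))*(5 - 7))*(-4)) = 2*(((2*sqrt(3))*(-2))*(-4)) = 2*(-4*sqrt(3)*(-4)) = 2*(16*sqrt(3)) = 32*sqrt(3) ≈ 55.426)
1/(Z + M) = 1/(32*sqrt(3) + 174/151) = 1/(174/151 + 32*sqrt(3))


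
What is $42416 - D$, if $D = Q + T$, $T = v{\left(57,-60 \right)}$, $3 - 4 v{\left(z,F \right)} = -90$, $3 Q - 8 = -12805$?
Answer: $\frac{559901}{12} \approx 46658.0$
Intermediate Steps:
$Q = - \frac{12797}{3}$ ($Q = \frac{8}{3} + \frac{1}{3} \left(-12805\right) = \frac{8}{3} - \frac{12805}{3} = - \frac{12797}{3} \approx -4265.7$)
$v{\left(z,F \right)} = \frac{93}{4}$ ($v{\left(z,F \right)} = \frac{3}{4} - - \frac{45}{2} = \frac{3}{4} + \frac{45}{2} = \frac{93}{4}$)
$T = \frac{93}{4} \approx 23.25$
$D = - \frac{50909}{12}$ ($D = - \frac{12797}{3} + \frac{93}{4} = - \frac{50909}{12} \approx -4242.4$)
$42416 - D = 42416 - - \frac{50909}{12} = 42416 + \frac{50909}{12} = \frac{559901}{12}$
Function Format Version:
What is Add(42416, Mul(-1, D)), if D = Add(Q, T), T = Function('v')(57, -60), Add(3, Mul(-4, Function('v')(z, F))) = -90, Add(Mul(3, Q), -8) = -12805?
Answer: Rational(559901, 12) ≈ 46658.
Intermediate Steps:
Q = Rational(-12797, 3) (Q = Add(Rational(8, 3), Mul(Rational(1, 3), -12805)) = Add(Rational(8, 3), Rational(-12805, 3)) = Rational(-12797, 3) ≈ -4265.7)
Function('v')(z, F) = Rational(93, 4) (Function('v')(z, F) = Add(Rational(3, 4), Mul(Rational(-1, 4), -90)) = Add(Rational(3, 4), Rational(45, 2)) = Rational(93, 4))
T = Rational(93, 4) ≈ 23.250
D = Rational(-50909, 12) (D = Add(Rational(-12797, 3), Rational(93, 4)) = Rational(-50909, 12) ≈ -4242.4)
Add(42416, Mul(-1, D)) = Add(42416, Mul(-1, Rational(-50909, 12))) = Add(42416, Rational(50909, 12)) = Rational(559901, 12)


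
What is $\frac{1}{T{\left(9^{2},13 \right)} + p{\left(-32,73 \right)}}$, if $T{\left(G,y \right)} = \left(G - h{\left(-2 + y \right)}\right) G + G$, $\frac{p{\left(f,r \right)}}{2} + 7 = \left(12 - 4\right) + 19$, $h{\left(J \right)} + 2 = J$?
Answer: $\frac{1}{5953} \approx 0.00016798$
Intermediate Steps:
$h{\left(J \right)} = -2 + J$
$p{\left(f,r \right)} = 40$ ($p{\left(f,r \right)} = -14 + 2 \left(\left(12 - 4\right) + 19\right) = -14 + 2 \left(8 + 19\right) = -14 + 2 \cdot 27 = -14 + 54 = 40$)
$T{\left(G,y \right)} = G + G \left(4 + G - y\right)$ ($T{\left(G,y \right)} = \left(G - \left(-2 + \left(-2 + y\right)\right)\right) G + G = \left(G - \left(-4 + y\right)\right) G + G = \left(4 + G - y\right) G + G = G \left(4 + G - y\right) + G = G + G \left(4 + G - y\right)$)
$\frac{1}{T{\left(9^{2},13 \right)} + p{\left(-32,73 \right)}} = \frac{1}{9^{2} \left(5 + 9^{2} - 13\right) + 40} = \frac{1}{81 \left(5 + 81 - 13\right) + 40} = \frac{1}{81 \cdot 73 + 40} = \frac{1}{5913 + 40} = \frac{1}{5953}$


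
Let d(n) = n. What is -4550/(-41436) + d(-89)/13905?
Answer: 3309997/32009310 ≈ 0.10341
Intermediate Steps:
-4550/(-41436) + d(-89)/13905 = -4550/(-41436) - 89/13905 = -4550*(-1/41436) - 89*1/13905 = 2275/20718 - 89/13905 = 3309997/32009310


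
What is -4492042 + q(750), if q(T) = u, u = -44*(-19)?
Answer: -4491206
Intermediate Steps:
u = 836
q(T) = 836
-4492042 + q(750) = -4492042 + 836 = -4491206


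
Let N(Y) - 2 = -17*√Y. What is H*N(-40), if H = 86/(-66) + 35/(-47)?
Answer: -6352/1551 + 107984*I*√10/1551 ≈ -4.0954 + 220.16*I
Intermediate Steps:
N(Y) = 2 - 17*√Y
H = -3176/1551 (H = 86*(-1/66) + 35*(-1/47) = -43/33 - 35/47 = -3176/1551 ≈ -2.0477)
H*N(-40) = -3176*(2 - 34*I*√10)/1551 = -6352/1551 + 107984*I*√10/1551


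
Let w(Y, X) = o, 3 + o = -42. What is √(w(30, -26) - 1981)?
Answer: I*√2026 ≈ 45.011*I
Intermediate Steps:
o = -45 (o = -3 - 42 = -45)
w(Y, X) = -45
√(w(30, -26) - 1981) = √(-45 - 1981) = √(-2026) = I*√2026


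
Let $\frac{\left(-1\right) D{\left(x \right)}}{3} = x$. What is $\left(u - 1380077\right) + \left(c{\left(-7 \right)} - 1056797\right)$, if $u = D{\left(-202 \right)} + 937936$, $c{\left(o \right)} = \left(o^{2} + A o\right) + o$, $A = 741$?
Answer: $-1503477$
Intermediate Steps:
$c{\left(o \right)} = o^{2} + 742 o$ ($c{\left(o \right)} = \left(o^{2} + 741 o\right) + o = o^{2} + 742 o$)
$D{\left(x \right)} = - 3 x$
$u = 938542$ ($u = \left(-3\right) \left(-202\right) + 937936 = 606 + 937936 = 938542$)
$\left(u - 1380077\right) + \left(c{\left(-7 \right)} - 1056797\right) = \left(938542 - 1380077\right) - \left(1056797 + 7 \left(742 - 7\right)\right) = -441535 - 1061942 = -1503477$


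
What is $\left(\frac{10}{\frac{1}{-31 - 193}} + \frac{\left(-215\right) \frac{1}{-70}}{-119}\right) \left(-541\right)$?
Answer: $\frac{2018948703}{1666} \approx 1.2119 \cdot 10^{6}$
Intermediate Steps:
$\left(\frac{10}{\frac{1}{-31 - 193}} + \frac{\left(-215\right) \frac{1}{-70}}{-119}\right) \left(-541\right) = \left(\frac{10}{\frac{1}{-224}} + \left(-215\right) \left(- \frac{1}{70}\right) \left(- \frac{1}{119}\right)\right) \left(-541\right) = \left(\frac{10}{- \frac{1}{224}} + \frac{43}{14} \left(- \frac{1}{119}\right)\right) \left(-541\right) = \left(10 \left(-224\right) - \frac{43}{1666}\right) \left(-541\right) = \left(-2240 - \frac{43}{1666}\right) \left(-541\right) = \left(- \frac{3731883}{1666}\right) \left(-541\right) = \frac{2018948703}{1666}$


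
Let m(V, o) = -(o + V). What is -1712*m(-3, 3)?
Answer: 0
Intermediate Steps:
m(V, o) = -V - o (m(V, o) = -(V + o) = -V - o)
-1712*m(-3, 3) = -1712*(-1*(-3) - 1*3) = -1712*(3 - 3) = -1712*0 = 0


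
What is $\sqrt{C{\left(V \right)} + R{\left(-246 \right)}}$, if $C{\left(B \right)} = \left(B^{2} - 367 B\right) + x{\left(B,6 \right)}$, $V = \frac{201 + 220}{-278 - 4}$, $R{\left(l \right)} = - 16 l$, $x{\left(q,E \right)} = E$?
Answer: $\frac{\sqrt{357231823}}{282} \approx 67.023$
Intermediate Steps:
$V = - \frac{421}{282}$ ($V = \frac{421}{-282} = 421 \left(- \frac{1}{282}\right) = - \frac{421}{282} \approx -1.4929$)
$C{\left(B \right)} = 6 + B^{2} - 367 B$ ($C{\left(B \right)} = \left(B^{2} - 367 B\right) + 6 = 6 + B^{2} - 367 B$)
$\sqrt{C{\left(V \right)} + R{\left(-246 \right)}} = \sqrt{\left(6 + \left(- \frac{421}{282}\right)^{2} - - \frac{154507}{282}\right) - -3936} = \sqrt{\left(6 + \frac{177241}{79524} + \frac{154507}{282}\right) + 3936} = \sqrt{\frac{44225359}{79524} + 3936} = \sqrt{\frac{357231823}{79524}} = \frac{\sqrt{357231823}}{282}$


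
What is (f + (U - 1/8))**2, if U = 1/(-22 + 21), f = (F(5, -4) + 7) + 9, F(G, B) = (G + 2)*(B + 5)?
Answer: 30625/64 ≈ 478.52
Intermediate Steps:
F(G, B) = (2 + G)*(5 + B)
f = 23 (f = ((10 + 2*(-4) + 5*5 - 4*5) + 7) + 9 = ((10 - 8 + 25 - 20) + 7) + 9 = (7 + 7) + 9 = 14 + 9 = 23)
U = -1 (U = 1/(-1) = -1)
(f + (U - 1/8))**2 = (23 + (-1 - 1/8))**2 = (23 - 9/8)**2 = (175/8)**2 = 30625/64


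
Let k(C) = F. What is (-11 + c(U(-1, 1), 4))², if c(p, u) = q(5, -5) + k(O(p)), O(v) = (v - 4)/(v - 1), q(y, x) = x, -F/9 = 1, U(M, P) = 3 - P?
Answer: 625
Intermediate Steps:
F = -9 (F = -9*1 = -9)
O(v) = (-4 + v)/(-1 + v)
k(C) = -9
c(p, u) = -14 (c(p, u) = -5 - 9 = -14)
(-11 + c(U(-1, 1), 4))² = (-11 - 14)² = (-25)² = 625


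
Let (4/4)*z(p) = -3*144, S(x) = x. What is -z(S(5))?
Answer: 432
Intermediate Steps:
z(p) = -432 (z(p) = -3*144 = -432)
-z(S(5)) = -1*(-432) = 432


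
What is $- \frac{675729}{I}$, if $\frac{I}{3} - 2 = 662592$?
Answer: $- \frac{225243}{662594} \approx -0.33994$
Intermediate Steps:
$I = 1987782$ ($I = 6 + 3 \cdot 662592 = 6 + 1987776 = 1987782$)
$- \frac{675729}{I} = - \frac{675729}{1987782} = \left(-675729\right) \frac{1}{1987782} = - \frac{225243}{662594}$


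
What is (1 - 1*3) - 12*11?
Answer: -134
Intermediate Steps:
(1 - 1*3) - 12*11 = (1 - 3) - 132 = -2 - 132 = -134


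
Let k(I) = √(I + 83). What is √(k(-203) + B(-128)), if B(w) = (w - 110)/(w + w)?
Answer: √(238 + 512*I*√30)/16 ≈ 2.4417 + 2.2432*I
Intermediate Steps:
k(I) = √(83 + I)
B(w) = (-110 + w)/(2*w) (B(w) = (-110 + w)/((2*w)) = (-110 + w)*(1/(2*w)) = (-110 + w)/(2*w))
√(k(-203) + B(-128)) = √(√(83 - 203) + (½)*(-110 - 128)/(-128)) = √(√(-120) + (½)*(-1/128)*(-238)) = √(2*I*√30 + 119/128) = √(119/128 + 2*I*√30)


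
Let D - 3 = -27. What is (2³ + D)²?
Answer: 256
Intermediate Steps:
D = -24 (D = 3 - 27 = -24)
(2³ + D)² = (2³ - 24)² = (8 - 24)² = (-16)² = 256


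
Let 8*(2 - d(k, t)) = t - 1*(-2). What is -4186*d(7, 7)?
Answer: -14651/4 ≈ -3662.8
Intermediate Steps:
d(k, t) = 7/4 - t/8 (d(k, t) = 2 - (t - 1*(-2))/8 = 2 - (t + 2)/8 = 2 - (2 + t)/8 = 2 + (-¼ - t/8) = 7/4 - t/8)
-4186*d(7, 7) = -4186*(7/4 - ⅛*7) = -4186*(7/4 - 7/8) = -4186*7/8 = -14651/4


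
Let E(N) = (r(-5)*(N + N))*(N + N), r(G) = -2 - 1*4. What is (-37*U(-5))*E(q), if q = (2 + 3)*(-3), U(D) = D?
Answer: -999000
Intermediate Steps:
r(G) = -6 (r(G) = -2 - 4 = -6)
q = -15 (q = 5*(-3) = -15)
E(N) = -24*N² (E(N) = (-6*(N + N))*(N + N) = (-12*N)*(2*N) = -24*N²)
(-37*U(-5))*E(q) = (-37*(-5))*(-24*(-15)²) = 185*(-24*225) = 185*(-5400) = -999000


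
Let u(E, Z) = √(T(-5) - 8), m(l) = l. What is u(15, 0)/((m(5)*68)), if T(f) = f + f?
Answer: 3*I*√2/340 ≈ 0.012478*I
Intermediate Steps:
T(f) = 2*f
u(E, Z) = 3*I*√2 (u(E, Z) = √(2*(-5) - 8) = √(-10 - 8) = √(-18) = 3*I*√2)
u(15, 0)/((m(5)*68)) = (3*I*√2)/((5*68)) = (3*I*√2)/340 = (3*I*√2)*(1/340) = 3*I*√2/340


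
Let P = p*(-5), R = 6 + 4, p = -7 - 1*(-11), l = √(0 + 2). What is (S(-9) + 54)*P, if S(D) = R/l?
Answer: -1080 - 100*√2 ≈ -1221.4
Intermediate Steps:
l = √2 ≈ 1.4142
p = 4 (p = -7 + 11 = 4)
R = 10
S(D) = 5*√2 (S(D) = 10/(√2) = 10*(√2/2) = 5*√2)
P = -20 (P = 4*(-5) = -20)
(S(-9) + 54)*P = (5*√2 + 54)*(-20) = (54 + 5*√2)*(-20) = -1080 - 100*√2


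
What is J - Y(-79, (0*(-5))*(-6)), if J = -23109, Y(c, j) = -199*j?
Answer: -23109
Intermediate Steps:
J - Y(-79, (0*(-5))*(-6)) = -23109 - (-199)*(0*(-5))*(-6) = -23109 - (-199)*0*(-6) = -23109 - (-199)*0 = -23109 - 1*0 = -23109 + 0 = -23109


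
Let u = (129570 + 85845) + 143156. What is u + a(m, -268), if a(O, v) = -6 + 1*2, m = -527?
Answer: 358567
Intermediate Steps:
a(O, v) = -4 (a(O, v) = -6 + 2 = -4)
u = 358571 (u = 215415 + 143156 = 358571)
u + a(m, -268) = 358571 - 4 = 358567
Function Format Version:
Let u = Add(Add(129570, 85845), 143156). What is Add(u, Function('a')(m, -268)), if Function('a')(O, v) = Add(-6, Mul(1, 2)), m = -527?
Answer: 358567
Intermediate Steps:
Function('a')(O, v) = -4 (Function('a')(O, v) = Add(-6, 2) = -4)
u = 358571 (u = Add(215415, 143156) = 358571)
Add(u, Function('a')(m, -268)) = Add(358571, -4) = 358567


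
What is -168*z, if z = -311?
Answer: 52248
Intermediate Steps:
-168*z = -168*(-311) = 52248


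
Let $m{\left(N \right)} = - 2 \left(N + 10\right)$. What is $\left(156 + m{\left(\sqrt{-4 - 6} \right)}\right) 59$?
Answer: $8024 - 118 i \sqrt{10} \approx 8024.0 - 373.15 i$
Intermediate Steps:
$m{\left(N \right)} = -20 - 2 N$ ($m{\left(N \right)} = - 2 \left(10 + N\right) = -20 - 2 N$)
$\left(156 + m{\left(\sqrt{-4 - 6} \right)}\right) 59 = \left(156 - \left(20 + 2 \sqrt{-4 - 6}\right)\right) 59 = \left(156 - \left(20 + 2 \sqrt{-10}\right)\right) 59 = \left(156 - \left(20 + 2 i \sqrt{10}\right)\right) 59 = \left(136 - 2 i \sqrt{10}\right) 59 = 8024 - 118 i \sqrt{10}$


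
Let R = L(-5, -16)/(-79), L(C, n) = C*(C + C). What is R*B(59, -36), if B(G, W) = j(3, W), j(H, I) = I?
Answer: 1800/79 ≈ 22.785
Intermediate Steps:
L(C, n) = 2*C² (L(C, n) = C*(2*C) = 2*C²)
B(G, W) = W
R = -50/79 (R = (2*(-5)²)/(-79) = (2*25)*(-1/79) = 50*(-1/79) = -50/79 ≈ -0.63291)
R*B(59, -36) = -50/79*(-36) = 1800/79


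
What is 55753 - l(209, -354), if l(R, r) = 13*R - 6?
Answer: 53042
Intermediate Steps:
l(R, r) = -6 + 13*R
55753 - l(209, -354) = 55753 - (-6 + 13*209) = 55753 - (-6 + 2717) = 55753 - 1*2711 = 55753 - 2711 = 53042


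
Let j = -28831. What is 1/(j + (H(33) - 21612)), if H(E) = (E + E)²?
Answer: -1/46087 ≈ -2.1698e-5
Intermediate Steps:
H(E) = 4*E² (H(E) = (2*E)² = 4*E²)
1/(j + (H(33) - 21612)) = 1/(-28831 + (4*33² - 21612)) = 1/(-28831 + (4*1089 - 21612)) = 1/(-28831 + (4356 - 21612)) = 1/(-28831 - 17256) = 1/(-46087) = -1/46087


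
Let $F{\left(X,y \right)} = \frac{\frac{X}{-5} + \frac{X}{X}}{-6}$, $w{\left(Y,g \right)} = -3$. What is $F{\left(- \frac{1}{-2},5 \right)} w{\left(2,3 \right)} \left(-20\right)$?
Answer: $-9$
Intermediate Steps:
$F{\left(X,y \right)} = - \frac{1}{6} + \frac{X}{30}$ ($F{\left(X,y \right)} = \left(X \left(- \frac{1}{5}\right) + 1\right) \left(- \frac{1}{6}\right) = \left(- \frac{X}{5} + 1\right) \left(- \frac{1}{6}\right) = \left(1 - \frac{X}{5}\right) \left(- \frac{1}{6}\right) = - \frac{1}{6} + \frac{X}{30}$)
$F{\left(- \frac{1}{-2},5 \right)} w{\left(2,3 \right)} \left(-20\right) = \left(- \frac{1}{6} + \frac{\left(-1\right) \frac{1}{-2}}{30}\right) \left(-3\right) \left(-20\right) = \left(- \frac{1}{6} + \frac{\left(-1\right) \left(- \frac{1}{2}\right)}{30}\right) \left(-3\right) \left(-20\right) = \left(- \frac{1}{6} + \frac{1}{30} \cdot \frac{1}{2}\right) \left(-3\right) \left(-20\right) = \left(- \frac{1}{6} + \frac{1}{60}\right) \left(-3\right) \left(-20\right) = \left(- \frac{3}{20}\right) \left(-3\right) \left(-20\right) = \frac{9}{20} \left(-20\right) = -9$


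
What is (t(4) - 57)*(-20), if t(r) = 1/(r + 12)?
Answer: 4555/4 ≈ 1138.8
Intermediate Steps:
t(r) = 1/(12 + r)
(t(4) - 57)*(-20) = (1/(12 + 4) - 57)*(-20) = (1/16 - 57)*(-20) = -911/16*(-20) = 4555/4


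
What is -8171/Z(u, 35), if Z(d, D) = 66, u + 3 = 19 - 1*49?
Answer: -8171/66 ≈ -123.80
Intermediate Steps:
u = -33 (u = -3 + (19 - 1*49) = -3 + (19 - 49) = -3 - 30 = -33)
-8171/Z(u, 35) = -8171/66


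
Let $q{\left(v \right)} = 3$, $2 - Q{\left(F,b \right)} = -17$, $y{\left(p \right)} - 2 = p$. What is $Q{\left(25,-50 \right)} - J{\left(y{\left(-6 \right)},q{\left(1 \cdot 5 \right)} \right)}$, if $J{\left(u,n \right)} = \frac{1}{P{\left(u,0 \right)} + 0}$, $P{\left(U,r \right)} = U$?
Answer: $\frac{77}{4} \approx 19.25$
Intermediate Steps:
$y{\left(p \right)} = 2 + p$
$Q{\left(F,b \right)} = 19$ ($Q{\left(F,b \right)} = 2 - -17 = 2 + 17 = 19$)
$J{\left(u,n \right)} = \frac{1}{u}$ ($J{\left(u,n \right)} = \frac{1}{u + 0} = \frac{1}{u}$)
$Q{\left(25,-50 \right)} - J{\left(y{\left(-6 \right)},q{\left(1 \cdot 5 \right)} \right)} = 19 - \frac{1}{2 - 6} = 19 - \frac{1}{-4} = 19 - - \frac{1}{4} = 19 + \frac{1}{4} = \frac{77}{4}$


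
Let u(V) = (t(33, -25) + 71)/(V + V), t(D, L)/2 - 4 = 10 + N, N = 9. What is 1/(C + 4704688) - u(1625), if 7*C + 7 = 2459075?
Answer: -159262603/4423985500 ≈ -0.036000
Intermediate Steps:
C = 2459068/7 (C = -1 + (⅐)*2459075 = -1 + 2459075/7 = 2459068/7 ≈ 3.5130e+5)
t(D, L) = 46 (t(D, L) = 8 + 2*(10 + 9) = 8 + 2*19 = 8 + 38 = 46)
u(V) = 117/(2*V) (u(V) = (46 + 71)/(V + V) = 117/((2*V)) = 117*(1/(2*V)) = 117/(2*V))
1/(C + 4704688) - u(1625) = 1/(2459068/7 + 4704688) - 117/(2*1625) = 1/(35391884/7) - 117/(2*1625) = 7/35391884 - 1*9/250 = 7/35391884 - 9/250 = -159262603/4423985500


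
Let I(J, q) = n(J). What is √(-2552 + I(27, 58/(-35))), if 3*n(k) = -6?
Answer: I*√2554 ≈ 50.537*I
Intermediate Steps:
n(k) = -2 (n(k) = (⅓)*(-6) = -2)
I(J, q) = -2
√(-2552 + I(27, 58/(-35))) = √(-2552 - 2) = √(-2554) = I*√2554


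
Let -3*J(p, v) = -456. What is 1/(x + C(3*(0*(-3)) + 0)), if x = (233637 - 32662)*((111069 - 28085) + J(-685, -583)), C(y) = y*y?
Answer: 1/16708257600 ≈ 5.9851e-11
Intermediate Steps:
J(p, v) = 152 (J(p, v) = -⅓*(-456) = 152)
C(y) = y²
x = 16708257600 (x = (233637 - 32662)*((111069 - 28085) + 152) = 200975*(82984 + 152) = 200975*83136 = 16708257600)
1/(x + C(3*(0*(-3)) + 0)) = 1/(16708257600 + (3*(0*(-3)) + 0)²) = 1/(16708257600 + (3*0 + 0)²) = 1/(16708257600 + (0 + 0)²) = 1/(16708257600 + 0²) = 1/(16708257600 + 0) = 1/16708257600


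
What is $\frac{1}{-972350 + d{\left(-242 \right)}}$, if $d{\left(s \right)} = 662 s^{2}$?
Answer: $\frac{1}{37797018} \approx 2.6457 \cdot 10^{-8}$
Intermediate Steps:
$\frac{1}{-972350 + d{\left(-242 \right)}} = \frac{1}{-972350 + 662 \left(-242\right)^{2}} = \frac{1}{-972350 + 662 \cdot 58564} = \frac{1}{-972350 + 38769368} = \frac{1}{37797018}$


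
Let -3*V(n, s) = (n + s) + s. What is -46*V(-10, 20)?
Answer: 460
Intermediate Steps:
V(n, s) = -2*s/3 - n/3 (V(n, s) = -((n + s) + s)/3 = -(n + 2*s)/3 = -2*s/3 - n/3)
-46*V(-10, 20) = -46*(-⅔*20 - ⅓*(-10)) = -46*(-40/3 + 10/3) = -46*(-10) = 460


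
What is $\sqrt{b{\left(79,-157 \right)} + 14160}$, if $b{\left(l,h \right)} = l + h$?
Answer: $\sqrt{14082} \approx 118.67$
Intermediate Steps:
$b{\left(l,h \right)} = h + l$
$\sqrt{b{\left(79,-157 \right)} + 14160} = \sqrt{\left(-157 + 79\right) + 14160} = \sqrt{-78 + 14160} = \sqrt{14082}$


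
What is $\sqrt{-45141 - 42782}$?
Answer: $i \sqrt{87923} \approx 296.52 i$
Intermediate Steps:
$\sqrt{-45141 - 42782} = \sqrt{-87923} = i \sqrt{87923}$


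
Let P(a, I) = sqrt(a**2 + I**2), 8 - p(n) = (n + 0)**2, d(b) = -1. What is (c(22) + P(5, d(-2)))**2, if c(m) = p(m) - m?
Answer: (498 - sqrt(26))**2 ≈ 2.4295e+5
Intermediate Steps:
p(n) = 8 - n**2 (p(n) = 8 - (n + 0)**2 = 8 - n**2)
P(a, I) = sqrt(I**2 + a**2)
c(m) = 8 - m - m**2 (c(m) = (8 - m**2) - m = 8 - m - m**2)
(c(22) + P(5, d(-2)))**2 = ((8 - 1*22 - 1*22**2) + sqrt((-1)**2 + 5**2))**2 = ((8 - 22 - 1*484) + sqrt(1 + 25))**2 = ((8 - 22 - 484) + sqrt(26))**2 = (-498 + sqrt(26))**2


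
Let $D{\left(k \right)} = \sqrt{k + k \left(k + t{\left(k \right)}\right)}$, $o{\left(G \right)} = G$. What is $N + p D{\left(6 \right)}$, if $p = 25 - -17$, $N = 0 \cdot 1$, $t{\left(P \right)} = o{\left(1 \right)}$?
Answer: $168 \sqrt{3} \approx 290.98$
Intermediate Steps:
$t{\left(P \right)} = 1$
$N = 0$
$p = 42$ ($p = 25 + 17 = 42$)
$D{\left(k \right)} = \sqrt{k + k \left(1 + k\right)}$ ($D{\left(k \right)} = \sqrt{k + k \left(k + 1\right)} = \sqrt{k + k \left(1 + k\right)}$)
$N + p D{\left(6 \right)} = 0 + 42 \sqrt{6 \left(2 + 6\right)} = 0 + 42 \sqrt{6 \cdot 8} = 0 + 42 \sqrt{48} = 0 + 42 \cdot 4 \sqrt{3} = 0 + 168 \sqrt{3} = 168 \sqrt{3}$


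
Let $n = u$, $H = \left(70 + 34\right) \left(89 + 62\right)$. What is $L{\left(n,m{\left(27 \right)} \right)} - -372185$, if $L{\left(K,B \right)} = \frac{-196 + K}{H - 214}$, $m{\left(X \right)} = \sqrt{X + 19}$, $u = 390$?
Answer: $\frac{2882572922}{7745} \approx 3.7219 \cdot 10^{5}$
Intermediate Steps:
$H = 15704$ ($H = 104 \cdot 151 = 15704$)
$m{\left(X \right)} = \sqrt{19 + X}$
$n = 390$
$L{\left(K,B \right)} = - \frac{98}{7745} + \frac{K}{15490}$ ($L{\left(K,B \right)} = \frac{-196 + K}{15704 - 214} = \frac{-196 + K}{15490} = \left(-196 + K\right) \frac{1}{15490} = - \frac{98}{7745} + \frac{K}{15490}$)
$L{\left(n,m{\left(27 \right)} \right)} - -372185 = \left(- \frac{98}{7745} + \frac{1}{15490} \cdot 390\right) - -372185 = \left(- \frac{98}{7745} + \frac{39}{1549}\right) + 372185 = \frac{97}{7745} + 372185 = \frac{2882572922}{7745}$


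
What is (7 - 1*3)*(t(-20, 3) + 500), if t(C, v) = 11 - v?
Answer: 2032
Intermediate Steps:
(7 - 1*3)*(t(-20, 3) + 500) = (7 - 1*3)*((11 - 1*3) + 500) = (7 - 3)*((11 - 3) + 500) = 4*(8 + 500) = 4*508 = 2032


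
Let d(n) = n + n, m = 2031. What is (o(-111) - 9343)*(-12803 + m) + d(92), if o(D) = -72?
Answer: 101418564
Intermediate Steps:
d(n) = 2*n
(o(-111) - 9343)*(-12803 + m) + d(92) = (-72 - 9343)*(-12803 + 2031) + 2*92 = -9415*(-10772) + 184 = 101418380 + 184 = 101418564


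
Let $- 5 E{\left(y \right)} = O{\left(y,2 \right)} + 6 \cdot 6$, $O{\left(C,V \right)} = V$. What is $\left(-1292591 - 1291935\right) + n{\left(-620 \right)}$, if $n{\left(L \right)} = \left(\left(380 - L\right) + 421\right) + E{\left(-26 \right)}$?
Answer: $- \frac{12915563}{5} \approx -2.5831 \cdot 10^{6}$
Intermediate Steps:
$E{\left(y \right)} = - \frac{38}{5}$ ($E{\left(y \right)} = - \frac{2 + 6 \cdot 6}{5} = - \frac{2 + 36}{5} = \left(- \frac{1}{5}\right) 38 = - \frac{38}{5}$)
$n{\left(L \right)} = \frac{3967}{5} - L$ ($n{\left(L \right)} = \left(\left(380 - L\right) + 421\right) - \frac{38}{5} = \left(801 - L\right) - \frac{38}{5} = \frac{3967}{5} - L$)
$\left(-1292591 - 1291935\right) + n{\left(-620 \right)} = \left(-1292591 - 1291935\right) + \left(\frac{3967}{5} - -620\right) = -2584526 + \left(\frac{3967}{5} + 620\right) = -2584526 + \frac{7067}{5} = - \frac{12915563}{5}$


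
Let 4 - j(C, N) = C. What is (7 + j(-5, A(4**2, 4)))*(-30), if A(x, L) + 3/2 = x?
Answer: -480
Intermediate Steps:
A(x, L) = -3/2 + x
j(C, N) = 4 - C
(7 + j(-5, A(4**2, 4)))*(-30) = (7 + (4 - 1*(-5)))*(-30) = (7 + (4 + 5))*(-30) = (7 + 9)*(-30) = 16*(-30) = -480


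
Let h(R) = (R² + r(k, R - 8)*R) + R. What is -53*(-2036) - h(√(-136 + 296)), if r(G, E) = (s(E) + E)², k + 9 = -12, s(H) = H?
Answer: 117988 - 3588*√10 ≈ 1.0664e+5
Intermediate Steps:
k = -21 (k = -9 - 12 = -21)
r(G, E) = 4*E² (r(G, E) = (E + E)² = (2*E)² = 4*E²)
h(R) = R + R² + 4*R*(-8 + R)² (h(R) = (R² + (4*(R - 8)²)*R) + R = (R² + (4*(-8 + R)²)*R) + R = (R² + 4*R*(-8 + R)²) + R = R + R² + 4*R*(-8 + R)²)
-53*(-2036) - h(√(-136 + 296)) = -53*(-2036) - √(-136 + 296)*(1 + √(-136 + 296) + 4*(-8 + √(-136 + 296))²) = 107908 - √160*(1 + √160 + 4*(-8 + √160)²) = 107908 - 4*√10*(1 + 4*√10 + 4*(-8 + 4*√10)²)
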